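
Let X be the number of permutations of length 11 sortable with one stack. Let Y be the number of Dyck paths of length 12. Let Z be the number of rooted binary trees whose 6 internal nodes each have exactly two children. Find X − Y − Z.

Stack-sortable permutations are exactly the 231-avoiding ones, counted by C_n; here n = 11. So X = C_11 = 58786.
Dyck paths of semilength n (length 2n) are counted by C_n; here n = 6. So Y = C_6 = 132.
Full binary trees with n internal nodes are counted by C_n; here n = 6. So Z = C_6 = 132.
X − Y − Z = 58786 − 132 − 132 = 58522.

58522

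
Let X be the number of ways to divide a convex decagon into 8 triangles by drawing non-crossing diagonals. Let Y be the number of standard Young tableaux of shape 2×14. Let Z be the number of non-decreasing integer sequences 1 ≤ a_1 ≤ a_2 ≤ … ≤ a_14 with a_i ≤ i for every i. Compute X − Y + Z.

1430

A convex 10-gon is triangulated into 8 triangles, and the number of such triangulations is the Catalan number C_{10−2} = C_8. So X = C_8 = 1430.
By the hook-length formula (or a Dyck-path bijection), SYT of shape 2×14 number C_14. So Y = C_14 = 2674440.
Such sub-staircase sequences of length n are counted by C_n; here n = 14. So Z = C_14 = 2674440.
X − Y + Z = 1430 − 2674440 + 2674440 = 1430.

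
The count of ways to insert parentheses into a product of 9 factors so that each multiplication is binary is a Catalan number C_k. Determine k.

8

Ways to associate a product of 9 factors correspond to binary trees on 9 leaves, so the count is C_8.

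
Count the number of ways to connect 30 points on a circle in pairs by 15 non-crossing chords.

9694845

Non-crossing perfect matchings of 2n points on a circle are counted by C_n; with 30 points, n = 15.
C_15 = C_14 · 2(2·14+1)/(14+2) = 2674440 · 58/16 = 9694845.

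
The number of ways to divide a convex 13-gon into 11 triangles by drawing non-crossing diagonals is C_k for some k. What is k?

The number of triangulations of a 13-gon is the Catalan number C_11 (index = sides − 2).

11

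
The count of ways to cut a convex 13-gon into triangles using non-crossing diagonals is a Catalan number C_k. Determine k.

The number of triangulations of a 13-gon is the Catalan number C_11 (index = sides − 2).

11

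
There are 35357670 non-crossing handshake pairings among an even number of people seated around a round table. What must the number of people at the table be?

Non-crossing handshake pairings of 2n people are counted by C_n. Since C_16 = 35357670, the index is 16.
So n = 16, and there are 2n = 32 people.

32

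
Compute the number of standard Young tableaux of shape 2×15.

9694845

By the hook-length formula (or a Dyck-path bijection), SYT of shape 2×15 number C_15.
C_15 = C(30,15)/16 = 155117520/16 = 9694845.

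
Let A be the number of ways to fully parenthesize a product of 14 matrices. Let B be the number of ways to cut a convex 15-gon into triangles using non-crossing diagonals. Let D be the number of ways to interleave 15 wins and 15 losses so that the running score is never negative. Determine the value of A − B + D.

Parenthesizations of m factors correspond to full binary trees with m leaves, counted by C_{m−1}; m = 14 gives C_13. So A = C_13 = 742900.
A convex 15-gon is triangulated into 13 triangles, and the number of such triangulations is the Catalan number C_{15−2} = C_13. So B = C_13 = 742900.
Ballot sequences with n votes each where one side never trails are Dyck words, counted by C_n; here n = 15. So D = C_15 = 9694845.
A − B + D = 742900 − 742900 + 9694845 = 9694845.

9694845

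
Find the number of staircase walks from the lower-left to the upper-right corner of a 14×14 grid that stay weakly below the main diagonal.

Monotone paths in an n×n grid that stay weakly below the diagonal are counted by C_n; here n = 14.
C_14 = C(28,14)/15 = 40116600/15 = 2674440.

2674440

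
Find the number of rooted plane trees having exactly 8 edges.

1430

Rooted ordered trees with n edges are counted by C_n; here n = 8.
C_8 = C_7 · 2(2·7+1)/(7+2) = 429 · 30/9 = 1430.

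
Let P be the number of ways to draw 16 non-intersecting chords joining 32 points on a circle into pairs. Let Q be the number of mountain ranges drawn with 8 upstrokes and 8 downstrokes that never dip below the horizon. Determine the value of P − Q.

Pairing 32 circle points by 16 non-crossing chords gives C_16 matchings. So P = C_16 = 35357670.
Paths of 8 up- and 8 down-steps that never dip below the axis are Dyck paths; their count is C_8. So Q = C_8 = 1430.
P − Q = 35357670 − 1430 = 35356240.

35356240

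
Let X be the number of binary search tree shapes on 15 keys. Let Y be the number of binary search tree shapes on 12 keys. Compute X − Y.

9486833

There are C_n binary search tree shapes on n keys; with n = 15 that is C_15. So X = C_15 = 9694845.
Rooted binary trees with 12 nodes (each child slot possibly empty) number C_12. So Y = C_12 = 208012.
X − Y = 9694845 − 208012 = 9486833.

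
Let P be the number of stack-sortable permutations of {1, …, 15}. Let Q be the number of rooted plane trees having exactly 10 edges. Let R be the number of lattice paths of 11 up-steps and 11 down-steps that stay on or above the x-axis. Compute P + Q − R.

By Knuth's characterisation, the stack-sortable permutations of length 15 are the 231-avoiders, numbering C_15. So P = C_15 = 9694845.
A rooted plane tree with 10 edges has 11 nodes, and the count is C_10. So Q = C_10 = 16796.
Dyck paths of semilength n (length 2n) are counted by C_n; here n = 11. So R = C_11 = 58786.
P + Q − R = 9694845 + 16796 − 58786 = 9652855.

9652855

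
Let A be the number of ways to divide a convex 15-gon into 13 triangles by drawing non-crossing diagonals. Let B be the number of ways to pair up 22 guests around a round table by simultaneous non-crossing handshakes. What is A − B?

684114

The number of triangulations of a 15-gon is the Catalan number C_13 (index = sides − 2). So A = C_13 = 742900.
With 22 = 2·11 people, non-crossing handshake pairings are non-crossing perfect matchings on a circle, counted by C_11. So B = C_11 = 58786.
A − B = 742900 − 58786 = 684114.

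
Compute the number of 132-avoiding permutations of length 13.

Permutations of [n] avoiding any single length-3 pattern are counted by C_n; here n = 13.
C_13 = C_12 · 2(2·12+1)/(12+2) = 208012 · 50/14 = 742900.

742900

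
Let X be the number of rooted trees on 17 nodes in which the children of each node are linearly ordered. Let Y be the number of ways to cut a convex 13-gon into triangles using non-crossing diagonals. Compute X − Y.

35298884

A rooted plane tree on 17 nodes has 16 edges, and such trees are counted by C_16. So X = C_16 = 35357670.
The number of triangulations of a 13-gon is the Catalan number C_11 (index = sides − 2). So Y = C_11 = 58786.
X − Y = 35357670 − 58786 = 35298884.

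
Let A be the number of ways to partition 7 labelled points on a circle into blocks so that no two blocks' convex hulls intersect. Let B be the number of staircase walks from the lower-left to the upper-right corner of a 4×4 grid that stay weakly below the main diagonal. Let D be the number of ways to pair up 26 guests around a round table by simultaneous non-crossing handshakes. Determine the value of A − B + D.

743315

The non-crossing partitions of [7] form a lattice of size C_7. So A = C_7 = 429.
Sub-diagonal monotone paths from (0,0) to (4,4) biject with Dyck paths of semilength 4, giving C_4. So B = C_4 = 14.
With 26 = 2·13 people, non-crossing handshake pairings are non-crossing perfect matchings on a circle, counted by C_13. So D = C_13 = 742900.
A − B + D = 429 − 14 + 742900 = 743315.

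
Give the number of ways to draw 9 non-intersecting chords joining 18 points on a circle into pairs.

Pairing 18 circle points by 9 non-crossing chords gives C_9 matchings.
C_9 = 4862.

4862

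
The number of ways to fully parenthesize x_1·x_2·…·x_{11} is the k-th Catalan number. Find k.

10

Parenthesizations of m factors correspond to full binary trees with m leaves, counted by C_{m−1}; m = 11 gives C_10.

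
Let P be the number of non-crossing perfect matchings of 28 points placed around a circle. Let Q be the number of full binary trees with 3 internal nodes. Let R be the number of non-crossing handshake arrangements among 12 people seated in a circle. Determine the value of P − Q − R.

Non-crossing perfect matchings of 2n points on a circle are counted by C_n; with 28 points, n = 14. So P = C_14 = 2674440.
The number of full binary trees on 3 internal nodes is the Catalan number C_3. So Q = C_3 = 5.
Non-crossing handshake pairings of 2n people are counted by C_n; 12 people gives n = 6. So R = C_6 = 132.
P − Q − R = 2674440 − 5 − 132 = 2674303.

2674303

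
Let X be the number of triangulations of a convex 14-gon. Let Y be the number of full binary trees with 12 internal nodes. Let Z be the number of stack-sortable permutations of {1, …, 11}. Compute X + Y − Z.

357238

The number of triangulations of a 14-gon is the Catalan number C_12 (index = sides − 2). So X = C_12 = 208012.
The number of full binary trees on 12 internal nodes is the Catalan number C_12. So Y = C_12 = 208012.
By Knuth's characterisation, the stack-sortable permutations of length 11 are the 231-avoiders, numbering C_11. So Z = C_11 = 58786.
X + Y − Z = 208012 + 208012 − 58786 = 357238.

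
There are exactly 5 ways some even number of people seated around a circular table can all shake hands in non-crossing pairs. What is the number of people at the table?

Non-crossing handshake pairings of 2n people are counted by C_n. The Catalan number equal to 5 is C_3.
So n = 3, and there are 2n = 6 people.

6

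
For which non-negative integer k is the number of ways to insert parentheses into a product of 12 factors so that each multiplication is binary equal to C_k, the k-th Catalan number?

11

Parenthesizations of m factors correspond to full binary trees with m leaves, counted by C_{m−1}; m = 12 gives C_11.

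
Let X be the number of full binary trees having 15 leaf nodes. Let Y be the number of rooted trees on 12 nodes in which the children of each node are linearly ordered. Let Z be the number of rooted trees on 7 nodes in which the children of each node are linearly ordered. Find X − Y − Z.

2615522

A full binary tree with L leaves has L−1 internal nodes and is counted by C_{L−1}; L = 15 gives C_14. So X = C_14 = 2674440.
Rooted ordered (plane) trees on m nodes have m−1 edges and are counted by C_{m−1}; m = 12 gives C_11. So Y = C_11 = 58786.
Rooted ordered (plane) trees on m nodes have m−1 edges and are counted by C_{m−1}; m = 7 gives C_6. So Z = C_6 = 132.
X − Y − Z = 2674440 − 58786 − 132 = 2615522.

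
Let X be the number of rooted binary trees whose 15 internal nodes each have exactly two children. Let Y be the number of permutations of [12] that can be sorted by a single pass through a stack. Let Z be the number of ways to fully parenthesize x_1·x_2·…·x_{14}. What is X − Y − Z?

The number of full binary trees on 15 internal nodes is the Catalan number C_15. So X = C_15 = 9694845.
By Knuth's characterisation, the stack-sortable permutations of length 12 are the 231-avoiders, numbering C_12. So Y = C_12 = 208012.
Parenthesizations of m factors correspond to full binary trees with m leaves, counted by C_{m−1}; m = 14 gives C_13. So Z = C_13 = 742900.
X − Y − Z = 9694845 − 208012 − 742900 = 8743933.

8743933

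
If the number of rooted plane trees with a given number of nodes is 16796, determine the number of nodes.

Rooted ordered trees on m nodes are counted by C_{m−1}. The Catalan number equal to 16796 is C_10.
So the index is 10, and the number of nodes is 10 + 1 = 11.

11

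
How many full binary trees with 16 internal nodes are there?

35357670

The number of full binary trees on 16 internal nodes is the Catalan number C_16.
C_16 = C(32,16)/17 = 601080390/17 = 35357670.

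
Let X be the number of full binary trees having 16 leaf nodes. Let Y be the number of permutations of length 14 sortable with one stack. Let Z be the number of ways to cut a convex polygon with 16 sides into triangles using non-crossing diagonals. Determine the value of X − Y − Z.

4345965

Full binary trees with 16 leaves have 16−1 = 15 internal nodes, so there are C_15 of them. So X = C_15 = 9694845.
Stack-sortable permutations are exactly the 231-avoiding ones, counted by C_n; here n = 14. So Y = C_14 = 2674440.
The number of triangulations of a 16-gon is the Catalan number C_14 (index = sides − 2). So Z = C_14 = 2674440.
X − Y − Z = 9694845 − 2674440 − 2674440 = 4345965.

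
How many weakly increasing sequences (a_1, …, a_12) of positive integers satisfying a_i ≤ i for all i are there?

Such sub-staircase sequences of length n are counted by C_n; here n = 12.
C_12 = C_11 · 2(2·11+1)/(11+2) = 58786 · 46/13 = 208012.

208012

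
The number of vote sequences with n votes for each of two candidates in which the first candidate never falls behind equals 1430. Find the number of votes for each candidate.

Such ballot sequences with n votes each are counted by C_n. Since C_8 = 1430, the index is 8.

8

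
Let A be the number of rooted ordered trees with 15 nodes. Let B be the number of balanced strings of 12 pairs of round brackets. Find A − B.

2466428

Rooted ordered (plane) trees on m nodes have m−1 edges and are counted by C_{m−1}; m = 15 gives C_14. So A = C_14 = 2674440.
A balanced arrangement of 12 bracket pairs is a Dyck word of semilength 12, so the count is C_12. So B = C_12 = 208012.
A − B = 2674440 − 208012 = 2466428.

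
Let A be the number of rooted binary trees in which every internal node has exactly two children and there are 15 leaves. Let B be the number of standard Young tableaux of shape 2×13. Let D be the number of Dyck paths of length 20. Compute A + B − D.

3400544

Full binary trees with 15 leaves have 15−1 = 14 internal nodes, so there are C_14 of them. So A = C_14 = 2674440.
Standard Young tableaux of shape 2×n are counted by C_n; here n = 13. So B = C_13 = 742900.
Paths of 10 up- and 10 down-steps that never dip below the axis are Dyck paths; their count is C_10. So D = C_10 = 16796.
A + B − D = 2674440 + 742900 − 16796 = 3400544.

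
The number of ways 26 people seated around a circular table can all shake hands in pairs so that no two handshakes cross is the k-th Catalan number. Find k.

Non-crossing handshake pairings of 2n people are counted by C_n; 26 people gives n = 13.

13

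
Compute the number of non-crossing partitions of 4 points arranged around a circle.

14

The non-crossing partitions of [4] form a lattice of size C_4.
C_4 = 14.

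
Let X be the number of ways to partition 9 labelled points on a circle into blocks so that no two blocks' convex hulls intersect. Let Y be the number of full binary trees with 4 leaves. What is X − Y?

The non-crossing partitions of [9] form a lattice of size C_9. So X = C_9 = 4862.
Full binary trees with 4 leaves have 4−1 = 3 internal nodes, so there are C_3 of them. So Y = C_3 = 5.
X − Y = 4862 − 5 = 4857.

4857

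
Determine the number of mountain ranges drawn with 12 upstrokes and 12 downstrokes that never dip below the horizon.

208012

A Dyck path with 12 up-steps and 12 down-steps has semilength 12, so there are C_12 of them.
C_12 = C_11 · 2(2·11+1)/(11+2) = 58786 · 46/13 = 208012.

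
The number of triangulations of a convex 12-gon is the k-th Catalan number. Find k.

The number of triangulations of a 12-gon is the Catalan number C_10 (index = sides − 2).

10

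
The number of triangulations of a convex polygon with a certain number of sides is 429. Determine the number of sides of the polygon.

9

Triangulations of a convex m-gon are counted by C_{m−2}. Since C_7 = 429, the index is 7.
So m − 2 = 7, giving m = 9 sides.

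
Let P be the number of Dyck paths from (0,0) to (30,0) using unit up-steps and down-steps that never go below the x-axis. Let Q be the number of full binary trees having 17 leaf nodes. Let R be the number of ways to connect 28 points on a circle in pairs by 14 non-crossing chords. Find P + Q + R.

Dyck paths of semilength n (length 2n) are counted by C_n; here n = 15. So P = C_15 = 9694845.
A full binary tree with L leaves has L−1 internal nodes and is counted by C_{L−1}; L = 17 gives C_16. So Q = C_16 = 35357670.
Pairing 28 circle points by 14 non-crossing chords gives C_14 matchings. So R = C_14 = 2674440.
P + Q + R = 9694845 + 35357670 + 2674440 = 47726955.

47726955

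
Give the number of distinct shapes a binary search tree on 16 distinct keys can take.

There are C_n binary search tree shapes on n keys; with n = 16 that is C_16.
C_16 = C_15 · 2(2·15+1)/(15+2) = 9694845 · 62/17 = 35357670.

35357670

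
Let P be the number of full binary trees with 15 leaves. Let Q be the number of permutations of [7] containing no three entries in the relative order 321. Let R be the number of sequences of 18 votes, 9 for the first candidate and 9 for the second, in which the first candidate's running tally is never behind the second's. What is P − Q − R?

2669149

A full binary tree with L leaves has L−1 internal nodes and is counted by C_{L−1}; L = 15 gives C_14. So P = C_14 = 2674440.
Permutations of [n] avoiding any single length-3 pattern are counted by C_n; here n = 7. So Q = C_7 = 429.
Ballot sequences with n votes each where one side never trails are Dyck words, counted by C_n; here n = 9. So R = C_9 = 4862.
P − Q − R = 2674440 − 429 − 4862 = 2669149.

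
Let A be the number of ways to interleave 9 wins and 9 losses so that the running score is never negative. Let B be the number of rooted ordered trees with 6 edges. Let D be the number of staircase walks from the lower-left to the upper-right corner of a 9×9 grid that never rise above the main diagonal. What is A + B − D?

132

Ballot sequences with n votes each where one side never trails are Dyck words, counted by C_n; here n = 9. So A = C_9 = 4862.
A rooted plane tree with 6 edges has 7 nodes, and the count is C_6. So B = C_6 = 132.
Sub-diagonal monotone paths from (0,0) to (9,9) biject with Dyck paths of semilength 9, giving C_9. So D = C_9 = 4862.
A + B − D = 4862 + 132 − 4862 = 132.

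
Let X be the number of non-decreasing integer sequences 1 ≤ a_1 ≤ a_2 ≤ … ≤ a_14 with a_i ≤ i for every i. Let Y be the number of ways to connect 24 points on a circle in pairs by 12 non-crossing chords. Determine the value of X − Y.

Such sub-staircase sequences of length n are counted by C_n; here n = 14. So X = C_14 = 2674440.
Non-crossing perfect matchings of 2n points on a circle are counted by C_n; with 24 points, n = 12. So Y = C_12 = 208012.
X − Y = 2674440 − 208012 = 2466428.

2466428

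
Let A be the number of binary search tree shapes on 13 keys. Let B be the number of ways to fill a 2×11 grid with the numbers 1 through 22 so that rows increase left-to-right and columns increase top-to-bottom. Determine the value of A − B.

684114

Rooted binary trees with 13 nodes (each child slot possibly empty) number C_13. So A = C_13 = 742900.
By the hook-length formula (or a Dyck-path bijection), SYT of shape 2×11 number C_11. So B = C_11 = 58786.
A − B = 742900 − 58786 = 684114.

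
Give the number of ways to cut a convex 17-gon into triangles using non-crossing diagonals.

9694845

A convex 17-gon is triangulated into 15 triangles, and the number of such triangulations is the Catalan number C_{17−2} = C_15.
C_15 = C(30,15)/16 = 155117520/16 = 9694845.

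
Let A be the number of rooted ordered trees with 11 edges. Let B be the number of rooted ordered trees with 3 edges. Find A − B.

58781

A rooted plane tree with 11 edges has 12 nodes, and the count is C_11. So A = C_11 = 58786.
A rooted plane tree with 3 edges has 4 nodes, and the count is C_3. So B = C_3 = 5.
A − B = 58786 − 5 = 58781.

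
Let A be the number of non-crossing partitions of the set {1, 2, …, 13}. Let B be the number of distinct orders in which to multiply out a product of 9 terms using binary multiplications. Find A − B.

The non-crossing partitions of [13] form a lattice of size C_13. So A = C_13 = 742900.
Parenthesizations of m factors correspond to full binary trees with m leaves, counted by C_{m−1}; m = 9 gives C_8. So B = C_8 = 1430.
A − B = 742900 − 1430 = 741470.

741470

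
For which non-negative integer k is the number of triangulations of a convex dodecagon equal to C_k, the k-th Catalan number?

Triangulations of a convex m-gon are counted by C_{m−2}; with m = 12 this is C_10.

10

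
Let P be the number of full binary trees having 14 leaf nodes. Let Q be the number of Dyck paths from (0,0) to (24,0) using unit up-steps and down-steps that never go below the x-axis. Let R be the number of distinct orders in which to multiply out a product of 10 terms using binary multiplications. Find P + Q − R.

946050

A full binary tree with L leaves has L−1 internal nodes and is counted by C_{L−1}; L = 14 gives C_13. So P = C_13 = 742900.
A Dyck path with 12 up-steps and 12 down-steps has semilength 12, so there are C_12 of them. So Q = C_12 = 208012.
Parenthesizations of m factors correspond to full binary trees with m leaves, counted by C_{m−1}; m = 10 gives C_9. So R = C_9 = 4862.
P + Q − R = 742900 + 208012 − 4862 = 946050.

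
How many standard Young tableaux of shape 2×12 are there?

208012

By the hook-length formula (or a Dyck-path bijection), SYT of shape 2×12 number C_12.
C_12 = C(24,12)/13 = 2704156/13 = 208012.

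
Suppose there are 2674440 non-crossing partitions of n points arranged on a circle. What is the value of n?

14

Non-crossing partitions of [n] are counted by C_n; 2674440 = C_14.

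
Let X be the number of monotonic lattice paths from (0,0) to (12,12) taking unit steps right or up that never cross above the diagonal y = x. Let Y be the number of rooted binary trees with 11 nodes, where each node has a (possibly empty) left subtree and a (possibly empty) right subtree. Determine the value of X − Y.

149226

Monotone paths in an n×n grid that stay weakly below the diagonal are counted by C_n; here n = 12. So X = C_12 = 208012.
Rooted binary trees with 11 nodes (each child slot possibly empty) number C_11. So Y = C_11 = 58786.
X − Y = 208012 − 58786 = 149226.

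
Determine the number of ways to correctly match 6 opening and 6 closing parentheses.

132

With 6 pairs the number of balanced bracket strings is the Catalan number C_6.
C_6 = C_5 · 2(2·5+1)/(5+2) = 42 · 22/7 = 132.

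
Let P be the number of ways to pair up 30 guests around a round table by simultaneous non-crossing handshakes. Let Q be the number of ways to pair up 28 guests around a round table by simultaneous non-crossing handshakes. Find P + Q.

12369285

Non-crossing handshake pairings of 2n people are counted by C_n; 30 people gives n = 15. So P = C_15 = 9694845.
With 28 = 2·14 people, non-crossing handshake pairings are non-crossing perfect matchings on a circle, counted by C_14. So Q = C_14 = 2674440.
P + Q = 9694845 + 2674440 = 12369285.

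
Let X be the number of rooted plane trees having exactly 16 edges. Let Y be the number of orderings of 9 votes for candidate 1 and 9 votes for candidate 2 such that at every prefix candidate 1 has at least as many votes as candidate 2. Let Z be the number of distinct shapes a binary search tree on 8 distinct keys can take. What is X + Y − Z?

Rooted ordered trees with n edges are counted by C_n; here n = 16. So X = C_16 = 35357670.
Ballot sequences with n votes each where one side never trails are Dyck words, counted by C_n; here n = 9. So Y = C_9 = 4862.
Binary trees (left/right distinguished) on n nodes are counted by C_n; here n = 8. So Z = C_8 = 1430.
X + Y − Z = 35357670 + 4862 − 1430 = 35361102.

35361102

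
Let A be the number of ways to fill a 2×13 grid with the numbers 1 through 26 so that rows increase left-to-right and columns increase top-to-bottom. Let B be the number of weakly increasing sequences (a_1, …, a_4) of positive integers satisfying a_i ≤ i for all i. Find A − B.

742886

Standard Young tableaux of shape 2×n are counted by C_n; here n = 13. So A = C_13 = 742900.
Such sub-staircase sequences of length n are counted by C_n; here n = 4. So B = C_4 = 14.
A − B = 742900 − 14 = 742886.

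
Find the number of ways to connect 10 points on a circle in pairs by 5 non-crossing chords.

42

Pairing 10 circle points by 5 non-crossing chords gives C_5 matchings.
C_5 = C_4 · 2(2·4+1)/(4+2) = 14 · 18/6 = 42.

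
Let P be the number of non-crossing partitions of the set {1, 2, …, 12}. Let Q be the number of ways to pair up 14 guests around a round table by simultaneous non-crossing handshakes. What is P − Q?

207583

The non-crossing partitions of [12] form a lattice of size C_12. So P = C_12 = 208012.
With 14 = 2·7 people, non-crossing handshake pairings are non-crossing perfect matchings on a circle, counted by C_7. So Q = C_7 = 429.
P − Q = 208012 − 429 = 207583.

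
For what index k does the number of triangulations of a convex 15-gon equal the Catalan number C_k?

13

Triangulations of a convex m-gon are counted by C_{m−2}; with m = 15 this is C_13.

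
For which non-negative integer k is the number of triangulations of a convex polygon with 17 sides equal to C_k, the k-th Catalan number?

A convex 17-gon is triangulated into 15 triangles, and the number of such triangulations is the Catalan number C_{17−2} = C_15.

15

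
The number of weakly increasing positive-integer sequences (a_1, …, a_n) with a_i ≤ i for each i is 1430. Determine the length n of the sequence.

8

Such sub-staircase sequences of length n are counted by C_n; 1430 = C_8.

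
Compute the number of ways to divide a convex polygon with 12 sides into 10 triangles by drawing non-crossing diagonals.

16796

The number of triangulations of a 12-gon is the Catalan number C_10 (index = sides − 2).
C_10 = C(20,10)/11 = 184756/11 = 16796.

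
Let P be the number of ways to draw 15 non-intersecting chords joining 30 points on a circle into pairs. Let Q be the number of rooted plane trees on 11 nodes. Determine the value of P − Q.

Pairing 30 circle points by 15 non-crossing chords gives C_15 matchings. So P = C_15 = 9694845.
Rooted ordered (plane) trees on m nodes have m−1 edges and are counted by C_{m−1}; m = 11 gives C_10. So Q = C_10 = 16796.
P − Q = 9694845 − 16796 = 9678049.

9678049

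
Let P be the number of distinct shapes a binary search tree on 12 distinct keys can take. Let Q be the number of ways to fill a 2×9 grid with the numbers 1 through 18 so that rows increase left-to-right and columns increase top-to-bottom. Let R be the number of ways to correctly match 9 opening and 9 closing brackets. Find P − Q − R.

198288

There are C_n binary search tree shapes on n keys; with n = 12 that is C_12. So P = C_12 = 208012.
Standard Young tableaux of shape 2×n are counted by C_n; here n = 9. So Q = C_9 = 4862.
With 9 pairs the number of balanced bracket strings is the Catalan number C_9. So R = C_9 = 4862.
P − Q − R = 208012 − 4862 − 4862 = 198288.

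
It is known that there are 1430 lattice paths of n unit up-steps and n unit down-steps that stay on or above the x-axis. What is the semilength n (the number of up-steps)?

8

Dyck paths of semilength n are counted by C_n. The Catalan number equal to 1430 is C_8.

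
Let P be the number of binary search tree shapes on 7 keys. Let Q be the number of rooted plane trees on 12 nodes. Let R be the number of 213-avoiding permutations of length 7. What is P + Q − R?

58786

Rooted binary trees with 7 nodes (each child slot possibly empty) number C_7. So P = C_7 = 429.
A rooted plane tree on 12 nodes has 11 edges, and such trees are counted by C_11. So Q = C_11 = 58786.
For any fixed pattern of length 3, the pattern-avoiding permutations of [7] number C_7. So R = C_7 = 429.
P + Q − R = 429 + 58786 − 429 = 58786.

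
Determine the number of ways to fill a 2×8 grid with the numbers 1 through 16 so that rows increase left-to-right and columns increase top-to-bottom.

Standard Young tableaux of shape 2×n are counted by C_n; here n = 8.
C_8 = 1430.

1430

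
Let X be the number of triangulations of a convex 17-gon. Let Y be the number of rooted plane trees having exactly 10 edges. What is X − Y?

9678049

The number of triangulations of a 17-gon is the Catalan number C_15 (index = sides − 2). So X = C_15 = 9694845.
Rooted ordered trees with n edges are counted by C_n; here n = 10. So Y = C_10 = 16796.
X − Y = 9694845 − 16796 = 9678049.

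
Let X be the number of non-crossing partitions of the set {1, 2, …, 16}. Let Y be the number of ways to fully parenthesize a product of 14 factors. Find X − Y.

Non-crossing partitions of an n-element set are counted by C_n; here n = 16. So X = C_16 = 35357670.
Parenthesizations of m factors correspond to full binary trees with m leaves, counted by C_{m−1}; m = 14 gives C_13. So Y = C_13 = 742900.
X − Y = 35357670 − 742900 = 34614770.

34614770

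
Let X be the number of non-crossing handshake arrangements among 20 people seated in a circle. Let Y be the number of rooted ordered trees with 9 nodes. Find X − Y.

15366

Non-crossing handshake pairings of 2n people are counted by C_n; 20 people gives n = 10. So X = C_10 = 16796.
Rooted ordered (plane) trees on m nodes have m−1 edges and are counted by C_{m−1}; m = 9 gives C_8. So Y = C_8 = 1430.
X − Y = 16796 − 1430 = 15366.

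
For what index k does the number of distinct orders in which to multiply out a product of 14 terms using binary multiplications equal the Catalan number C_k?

Parenthesizations of m factors correspond to full binary trees with m leaves, counted by C_{m−1}; m = 14 gives C_13.

13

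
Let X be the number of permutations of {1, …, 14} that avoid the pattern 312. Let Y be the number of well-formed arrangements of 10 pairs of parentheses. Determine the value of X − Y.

2657644

For any fixed pattern of length 3, the pattern-avoiding permutations of [14] number C_14. So X = C_14 = 2674440.
A balanced arrangement of 10 bracket pairs is a Dyck word of semilength 10, so the count is C_10. So Y = C_10 = 16796.
X − Y = 2674440 − 16796 = 2657644.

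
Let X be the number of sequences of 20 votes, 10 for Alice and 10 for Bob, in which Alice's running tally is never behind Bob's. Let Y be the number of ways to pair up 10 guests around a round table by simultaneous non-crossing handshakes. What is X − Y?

16754

Reading a vote for the leader as '(' and for the other as ')' turns such a sequence into a balanced string of 10 pairs, so the count is C_10. So X = C_10 = 16796.
With 10 = 2·5 people, non-crossing handshake pairings are non-crossing perfect matchings on a circle, counted by C_5. So Y = C_5 = 42.
X − Y = 16796 − 42 = 16754.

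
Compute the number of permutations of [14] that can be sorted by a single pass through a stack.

Stack-sortable permutations are exactly the 231-avoiding ones, counted by C_n; here n = 14.
C_14 = 2674440.

2674440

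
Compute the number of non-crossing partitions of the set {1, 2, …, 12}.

The non-crossing partitions of [12] form a lattice of size C_12.
C_12 = C_11 · 2(2·11+1)/(11+2) = 58786 · 46/13 = 208012.

208012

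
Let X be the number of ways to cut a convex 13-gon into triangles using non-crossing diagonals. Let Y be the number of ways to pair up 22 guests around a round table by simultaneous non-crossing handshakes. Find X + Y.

117572

Triangulations of a convex m-gon are counted by C_{m−2}; with m = 13 this is C_11. So X = C_11 = 58786.
Non-crossing handshake pairings of 2n people are counted by C_n; 22 people gives n = 11. So Y = C_11 = 58786.
X + Y = 58786 + 58786 = 117572.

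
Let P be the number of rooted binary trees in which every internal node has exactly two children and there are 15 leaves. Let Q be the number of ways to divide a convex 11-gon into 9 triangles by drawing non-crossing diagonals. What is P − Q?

Full binary trees with 15 leaves have 15−1 = 14 internal nodes, so there are C_14 of them. So P = C_14 = 2674440.
The number of triangulations of an 11-gon is the Catalan number C_9 (index = sides − 2). So Q = C_9 = 4862.
P − Q = 2674440 − 4862 = 2669578.

2669578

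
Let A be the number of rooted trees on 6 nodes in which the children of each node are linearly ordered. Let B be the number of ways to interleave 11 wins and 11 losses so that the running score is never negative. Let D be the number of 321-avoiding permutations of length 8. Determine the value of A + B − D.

A rooted plane tree on 6 nodes has 5 edges, and such trees are counted by C_5. So A = C_5 = 42.
Reading a vote for the leader as '(' and for the other as ')' turns such a sequence into a balanced string of 11 pairs, so the count is C_11. So B = C_11 = 58786.
Permutations of [n] avoiding any single length-3 pattern are counted by C_n; here n = 8. So D = C_8 = 1430.
A + B − D = 42 + 58786 − 1430 = 57398.

57398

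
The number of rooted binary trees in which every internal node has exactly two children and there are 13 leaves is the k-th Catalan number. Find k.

12

Full binary trees with 13 leaves have 13−1 = 12 internal nodes, so there are C_12 of them.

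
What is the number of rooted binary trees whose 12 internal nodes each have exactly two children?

208012

Full binary trees with n internal nodes are counted by C_n; here n = 12.
C_12 = C(24,12)/13 = 2704156/13 = 208012.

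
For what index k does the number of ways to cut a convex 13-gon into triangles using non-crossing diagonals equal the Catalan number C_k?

A convex 13-gon is triangulated into 11 triangles, and the number of such triangulations is the Catalan number C_{13−2} = C_11.

11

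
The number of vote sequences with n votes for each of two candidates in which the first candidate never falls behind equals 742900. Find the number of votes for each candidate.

13

Such ballot sequences with n votes each are counted by C_n. Since C_13 = 742900, the index is 13.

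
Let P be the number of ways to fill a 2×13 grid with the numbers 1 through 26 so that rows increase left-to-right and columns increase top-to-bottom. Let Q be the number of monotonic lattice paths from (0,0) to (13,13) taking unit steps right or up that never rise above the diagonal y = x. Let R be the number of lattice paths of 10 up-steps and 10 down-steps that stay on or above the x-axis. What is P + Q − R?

1469004

By the hook-length formula (or a Dyck-path bijection), SYT of shape 2×13 number C_13. So P = C_13 = 742900.
Sub-diagonal monotone paths from (0,0) to (13,13) biject with Dyck paths of semilength 13, giving C_13. So Q = C_13 = 742900.
A Dyck path with 10 up-steps and 10 down-steps has semilength 10, so there are C_10 of them. So R = C_10 = 16796.
P + Q − R = 742900 + 742900 − 16796 = 1469004.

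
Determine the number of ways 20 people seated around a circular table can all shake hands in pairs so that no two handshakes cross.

16796

Non-crossing handshake pairings of 2n people are counted by C_n; 20 people gives n = 10.
C_10 = C(20,10)/11 = 184756/11 = 16796.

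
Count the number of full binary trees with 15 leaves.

2674440

Full binary trees with 15 leaves have 15−1 = 14 internal nodes, so there are C_14 of them.
C_14 = C(28,14)/15 = 40116600/15 = 2674440.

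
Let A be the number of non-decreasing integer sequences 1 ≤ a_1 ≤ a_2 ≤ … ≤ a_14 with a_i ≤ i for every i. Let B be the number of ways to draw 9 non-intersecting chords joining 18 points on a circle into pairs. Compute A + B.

2679302

Such sub-staircase sequences of length n are counted by C_n; here n = 14. So A = C_14 = 2674440.
Non-crossing perfect matchings of 2n points on a circle are counted by C_n; with 18 points, n = 9. So B = C_9 = 4862.
A + B = 2674440 + 4862 = 2679302.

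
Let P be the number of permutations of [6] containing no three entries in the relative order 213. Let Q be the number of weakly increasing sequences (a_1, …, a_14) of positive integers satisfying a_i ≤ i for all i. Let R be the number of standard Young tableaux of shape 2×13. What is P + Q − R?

For any fixed pattern of length 3, the pattern-avoiding permutations of [6] number C_6. So P = C_6 = 132.
Weakly increasing sequences with a_i ≤ i biject with Dyck paths of semilength 14, so there are C_14. So Q = C_14 = 2674440.
Standard Young tableaux of shape 2×n are counted by C_n; here n = 13. So R = C_13 = 742900.
P + Q − R = 132 + 2674440 − 742900 = 1931672.

1931672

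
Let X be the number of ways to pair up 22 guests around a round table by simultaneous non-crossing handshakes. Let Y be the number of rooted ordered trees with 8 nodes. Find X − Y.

58357

With 22 = 2·11 people, non-crossing handshake pairings are non-crossing perfect matchings on a circle, counted by C_11. So X = C_11 = 58786.
Rooted ordered (plane) trees on m nodes have m−1 edges and are counted by C_{m−1}; m = 8 gives C_7. So Y = C_7 = 429.
X − Y = 58786 − 429 = 58357.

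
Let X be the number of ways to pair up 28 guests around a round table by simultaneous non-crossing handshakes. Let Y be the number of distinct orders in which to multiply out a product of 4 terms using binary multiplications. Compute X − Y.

2674435

Non-crossing handshake pairings of 2n people are counted by C_n; 28 people gives n = 14. So X = C_14 = 2674440.
Parenthesizations of m factors correspond to full binary trees with m leaves, counted by C_{m−1}; m = 4 gives C_3. So Y = C_3 = 5.
X − Y = 2674440 − 5 = 2674435.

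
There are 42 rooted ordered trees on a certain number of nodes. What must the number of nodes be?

6

Rooted ordered trees on m nodes are counted by C_{m−1}. Since C_5 = 42, the index is 5.
So the index is 5, and the number of nodes is 5 + 1 = 6.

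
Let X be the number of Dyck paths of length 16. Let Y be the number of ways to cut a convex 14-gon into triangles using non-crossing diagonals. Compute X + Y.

209442

Dyck paths of semilength n (length 2n) are counted by C_n; here n = 8. So X = C_8 = 1430.
Triangulations of a convex m-gon are counted by C_{m−2}; with m = 14 this is C_12. So Y = C_12 = 208012.
X + Y = 1430 + 208012 = 209442.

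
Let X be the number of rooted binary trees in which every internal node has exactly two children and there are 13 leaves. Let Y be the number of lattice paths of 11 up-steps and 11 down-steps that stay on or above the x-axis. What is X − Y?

149226

Full binary trees with 13 leaves have 13−1 = 12 internal nodes, so there are C_12 of them. So X = C_12 = 208012.
A Dyck path with 11 up-steps and 11 down-steps has semilength 11, so there are C_11 of them. So Y = C_11 = 58786.
X − Y = 208012 − 58786 = 149226.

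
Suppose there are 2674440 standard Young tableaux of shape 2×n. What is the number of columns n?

14

Standard Young tableaux of shape 2×n are counted by C_n; 2674440 = C_14.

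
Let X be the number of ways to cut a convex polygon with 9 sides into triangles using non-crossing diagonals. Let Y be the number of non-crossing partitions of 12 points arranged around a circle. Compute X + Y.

208441

The number of triangulations of a 9-gon is the Catalan number C_7 (index = sides − 2). So X = C_7 = 429.
The non-crossing partitions of [12] form a lattice of size C_12. So Y = C_12 = 208012.
X + Y = 429 + 208012 = 208441.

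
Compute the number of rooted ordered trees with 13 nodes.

208012

Rooted ordered (plane) trees on m nodes have m−1 edges and are counted by C_{m−1}; m = 13 gives C_12.
C_12 = 208012.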